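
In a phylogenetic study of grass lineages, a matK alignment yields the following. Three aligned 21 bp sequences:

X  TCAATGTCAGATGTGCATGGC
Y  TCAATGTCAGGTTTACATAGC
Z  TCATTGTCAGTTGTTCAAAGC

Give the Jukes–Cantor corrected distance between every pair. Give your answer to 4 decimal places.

d(X,Y) = 0.2197, d(X,Z) = 0.2865, d(Y,Z) = 0.2865

X–Y: 4/21 sites differ → p ≈ 0.190476, d = −0.75 ln(1 − 0.253968) = 0.219740 ≈ 0.2197.
X–Z: 5/21 sites differ → p ≈ 0.238095, d = −0.75 ln(1 − 0.31746) = 0.286451 ≈ 0.2865.
Y–Z: 5/21 sites differ → p ≈ 0.238095, d = −0.75 ln(1 − 0.31746) = 0.286451 ≈ 0.2865.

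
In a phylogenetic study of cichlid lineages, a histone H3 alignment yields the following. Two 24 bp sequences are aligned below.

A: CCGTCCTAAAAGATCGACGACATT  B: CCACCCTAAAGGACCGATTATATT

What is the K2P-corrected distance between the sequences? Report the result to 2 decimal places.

Of 24 sites, 6 differences are transitions and 1 are transversions, so P = 6/24 = 0.25 and Q = 1/24 ≈ 0.041667.
Under the Kimura two-parameter model, d = −½ ln(1 − 2P − Q) − ¼ ln(1 − 2Q).
1 − 2P − Q = 0.458333, giving −½ ln(0.458333) = 0.390080.
1 − 2Q = 0.916666, giving −¼ ln(0.916666) = 0.021753.
d = 0.390080 + 0.021753 = 0.411833.

0.41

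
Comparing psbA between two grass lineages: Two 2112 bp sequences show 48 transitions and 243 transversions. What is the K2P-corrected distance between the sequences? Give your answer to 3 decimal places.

P = 48/2112 ≈ 0.022727 and Q = 243/2112 ≈ 0.115057.
Under the Kimura two-parameter model, d = −½ ln(1 − 2P − Q) − ¼ ln(1 − 2Q).
1 − 2P − Q = 0.839489, giving −½ ln(0.839489) = 0.087481.
1 − 2Q = 0.769886, giving −¼ ln(0.769886) = 0.065378.
d = 0.087481 + 0.065378 = 0.152859.

0.153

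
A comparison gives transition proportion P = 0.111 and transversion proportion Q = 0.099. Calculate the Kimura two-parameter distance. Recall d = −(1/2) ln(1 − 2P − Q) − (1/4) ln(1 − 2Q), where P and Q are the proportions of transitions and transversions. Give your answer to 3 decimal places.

Under the Kimura two-parameter model, d = −½ ln(1 − 2P − Q) − ¼ ln(1 − 2Q).
1 − 2P − Q = 0.679, giving −½ ln(0.679) = 0.193567.
1 − 2Q = 0.802, giving −¼ ln(0.802) = 0.055162.
d = 0.193567 + 0.055162 = 0.248729.

0.249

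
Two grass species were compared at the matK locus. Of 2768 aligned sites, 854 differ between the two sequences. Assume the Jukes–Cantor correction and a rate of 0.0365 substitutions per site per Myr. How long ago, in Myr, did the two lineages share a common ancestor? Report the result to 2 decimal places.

5.44

p = 854/2768 ≈ 0.308526.
d = −(3/4) ln(1 − 4p/3) = −0.75 ln(1 − 0.411368) = −0.75 ln(0.588632)
  = −0.75 × (-0.529954) = 0.397466 substitutions/site.
Under a molecular clock d = 2μt, so t = d/(2μ) = 0.397466 / (2 × 0.0365) = 5.44 Myr.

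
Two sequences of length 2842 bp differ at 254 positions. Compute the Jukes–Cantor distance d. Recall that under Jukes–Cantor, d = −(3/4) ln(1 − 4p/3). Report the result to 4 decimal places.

0.0952

p = 254/2842 ≈ 0.089374.
d = −(3/4) ln(1 − 4p/3) = −0.75 ln(1 − 0.119165) = −0.75 ln(0.880835)
  = −0.75 × (-0.126885) = 0.095164 substitutions/site.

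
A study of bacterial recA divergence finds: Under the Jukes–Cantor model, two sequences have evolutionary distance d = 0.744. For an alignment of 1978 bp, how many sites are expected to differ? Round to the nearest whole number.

Invert JC69: p = (3/4)(1 − e^(−4d/3)) = 0.75 × (1 − e^(-0.992)) = 0.75 × (1 − 0.370834) = 0.471875.
Expected differing sites = pL ≈ 0.471875 × 1978 = 933.36875 ≈ 933.

933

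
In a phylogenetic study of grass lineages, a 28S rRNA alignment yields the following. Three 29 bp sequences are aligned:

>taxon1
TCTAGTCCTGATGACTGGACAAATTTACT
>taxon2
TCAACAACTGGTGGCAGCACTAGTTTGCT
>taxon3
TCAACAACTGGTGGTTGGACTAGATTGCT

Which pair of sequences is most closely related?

taxon2 and taxon3

taxon1–taxon2: 11/29 differ, p = 0.379, d = 0.529.
taxon1–taxon3: 11/29 differ, p = 0.379, d = 0.529.
taxon2–taxon3: 4/29 differ, p = 0.138, d = 0.152.
The smallest distance is between taxon2 and taxon3.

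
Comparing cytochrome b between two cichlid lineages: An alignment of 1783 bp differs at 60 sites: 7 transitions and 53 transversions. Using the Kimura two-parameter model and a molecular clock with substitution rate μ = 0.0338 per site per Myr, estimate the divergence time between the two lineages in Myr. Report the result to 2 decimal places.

0.51

P = 7/1783 ≈ 0.003926 and Q = 53/1783 ≈ 0.029725.
Under the Kimura two-parameter model, d = −½ ln(1 − 2P − Q) − ¼ ln(1 − 2Q).
1 − 2P − Q = 0.962423, giving −½ ln(0.962423) = 0.019151.
1 − 2Q = 0.94055, giving −¼ ln(0.94055) = 0.015323.
d = 0.019151 + 0.015323 = 0.034474.
Under a molecular clock d = 2μt, so t = d/(2μ) = 0.034474 / (2 × 0.0338) = 0.51 Myr.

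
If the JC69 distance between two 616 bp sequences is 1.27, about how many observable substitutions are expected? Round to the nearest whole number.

377

Invert JC69: p = (3/4)(1 − e^(−4d/3)) = 0.75 × (1 − e^(-1.693333)) = 0.75 × (1 − 0.183906) = 0.612071.
Expected differing sites = pL ≈ 0.612071 × 616 = 377.035736 ≈ 377.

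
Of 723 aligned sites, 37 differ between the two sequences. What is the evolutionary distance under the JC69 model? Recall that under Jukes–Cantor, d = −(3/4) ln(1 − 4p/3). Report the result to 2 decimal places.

0.05

p = 37/723 ≈ 0.051176.
d = −(3/4) ln(1 − 4p/3) = −0.75 ln(1 − 0.068235) = −0.75 ln(0.931765)
  = −0.75 × (-0.070675) = 0.053006 substitutions/site.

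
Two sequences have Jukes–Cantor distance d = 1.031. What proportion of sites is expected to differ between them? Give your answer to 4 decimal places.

0.5603

p = (3/4)(1 − e^(−4d/3)) = 0.75 × (1 − e^(-1.374667)) = 0.75 × (1 − 0.252924) = 0.560307.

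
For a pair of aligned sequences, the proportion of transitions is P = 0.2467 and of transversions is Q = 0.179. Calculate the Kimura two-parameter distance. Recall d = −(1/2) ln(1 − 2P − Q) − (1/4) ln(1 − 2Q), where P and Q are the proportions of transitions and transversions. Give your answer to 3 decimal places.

0.669

Under the Kimura two-parameter model, d = −½ ln(1 − 2P − Q) − ¼ ln(1 − 2Q).
1 − 2P − Q = 0.3276, giving −½ ln(0.3276) = 0.557981.
1 − 2Q = 0.642, giving −¼ ln(0.642) = 0.110792.
d = 0.557981 + 0.110792 = 0.668773.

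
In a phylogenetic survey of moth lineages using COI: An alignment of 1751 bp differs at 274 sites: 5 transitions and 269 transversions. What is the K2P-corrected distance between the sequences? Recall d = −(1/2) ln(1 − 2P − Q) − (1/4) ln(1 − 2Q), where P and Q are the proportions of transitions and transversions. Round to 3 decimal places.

0.179

P = 5/1751 ≈ 0.002856 and Q = 269/1751 ≈ 0.153626.
Under the Kimura two-parameter model, d = −½ ln(1 − 2P − Q) − ¼ ln(1 − 2Q).
1 − 2P − Q = 0.840662, giving −½ ln(0.840662) = 0.086783.
1 − 2Q = 0.692748, giving −¼ ln(0.692748) = 0.091772.
d = 0.086783 + 0.091772 = 0.178555.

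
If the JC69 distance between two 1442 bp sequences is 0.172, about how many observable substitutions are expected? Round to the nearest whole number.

Invert JC69: p = (3/4)(1 − e^(−4d/3)) = 0.75 × (1 − e^(-0.229333)) = 0.75 × (1 − 0.795064) = 0.153702.
Expected differing sites = pL ≈ 0.153702 × 1442 = 221.638284 ≈ 222.

222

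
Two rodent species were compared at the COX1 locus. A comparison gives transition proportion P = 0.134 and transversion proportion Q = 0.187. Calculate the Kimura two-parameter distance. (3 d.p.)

Under the Kimura two-parameter model, d = −½ ln(1 − 2P − Q) − ¼ ln(1 − 2Q).
1 − 2P − Q = 0.545, giving −½ ln(0.545) = 0.303485.
1 − 2Q = 0.626, giving −¼ ln(0.626) = 0.117101.
d = 0.303485 + 0.117101 = 0.420586.

0.421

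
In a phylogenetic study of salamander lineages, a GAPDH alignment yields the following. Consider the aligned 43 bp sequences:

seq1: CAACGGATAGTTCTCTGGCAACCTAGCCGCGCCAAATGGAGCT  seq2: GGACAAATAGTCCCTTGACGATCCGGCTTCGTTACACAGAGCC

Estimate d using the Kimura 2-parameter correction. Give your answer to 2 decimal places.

1.02

Of 43 sites, 17 differences are transitions and 3 are transversions, so P = 17/43 ≈ 0.395349 and Q = 3/43 ≈ 0.069767.
Under the Kimura two-parameter model, d = −½ ln(1 − 2P − Q) − ¼ ln(1 − 2Q).
1 − 2P − Q = 0.139535, giving −½ ln(0.139535) = 0.984720.
1 − 2Q = 0.860466, giving −¼ ln(0.860466) = 0.037570.
d = 0.984720 + 0.037570 = 1.022290.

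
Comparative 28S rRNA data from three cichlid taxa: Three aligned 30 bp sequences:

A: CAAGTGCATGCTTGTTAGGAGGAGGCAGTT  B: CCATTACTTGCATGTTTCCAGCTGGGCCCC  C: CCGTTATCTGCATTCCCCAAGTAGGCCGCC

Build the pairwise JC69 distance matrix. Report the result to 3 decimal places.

A–B: 15/30 sites differ → p = 0.5, d = −0.75 ln(1 − 0.666667) = 0.823960 ≈ 0.824.
A–C: 17/30 sites differ → p ≈ 0.566667, d = −0.75 ln(1 − 0.755556) = 1.056577 ≈ 1.057.
B–C: 12/30 sites differ → p = 0.4, d = −0.75 ln(1 − 0.533333) = 0.571605 ≈ 0.572.

d(A,B) = 0.824, d(A,C) = 1.057, d(B,C) = 0.572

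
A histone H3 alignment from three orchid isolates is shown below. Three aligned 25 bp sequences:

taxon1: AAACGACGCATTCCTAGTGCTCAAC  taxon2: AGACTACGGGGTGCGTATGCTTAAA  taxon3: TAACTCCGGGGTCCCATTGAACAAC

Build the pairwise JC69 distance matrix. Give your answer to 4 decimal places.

taxon1–taxon2: 11/25 sites differ → p = 0.44, d = −0.75 ln(1 − 0.586667) = 0.662626 ≈ 0.6626.
taxon1–taxon3: 10/25 sites differ → p = 0.4, d = −0.75 ln(1 − 0.533333) = 0.571605 ≈ 0.5716.
taxon2–taxon3: 11/25 sites differ → p = 0.44, d = −0.75 ln(1 − 0.586667) = 0.662626 ≈ 0.6626.

d(taxon1,taxon2) = 0.6626, d(taxon1,taxon3) = 0.5716, d(taxon2,taxon3) = 0.6626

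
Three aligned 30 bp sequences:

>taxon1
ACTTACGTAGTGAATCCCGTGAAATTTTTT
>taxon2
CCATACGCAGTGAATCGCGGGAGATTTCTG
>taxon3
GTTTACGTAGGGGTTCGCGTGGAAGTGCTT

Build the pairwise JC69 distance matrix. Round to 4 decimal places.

d(taxon1,taxon2) = 0.3295, d(taxon1,taxon3) = 0.4408, d(taxon2,taxon3) = 0.6467

taxon1–taxon2: 8/30 sites differ → p ≈ 0.266667, d = −0.75 ln(1 − 0.355556) = 0.329526 ≈ 0.3295.
taxon1–taxon3: 10/30 sites differ → p ≈ 0.333333, d = −0.75 ln(1 − 0.444444) = 0.440839 ≈ 0.4408.
taxon2–taxon3: 13/30 sites differ → p ≈ 0.433333, d = −0.75 ln(1 − 0.577777) = 0.646666 ≈ 0.6467.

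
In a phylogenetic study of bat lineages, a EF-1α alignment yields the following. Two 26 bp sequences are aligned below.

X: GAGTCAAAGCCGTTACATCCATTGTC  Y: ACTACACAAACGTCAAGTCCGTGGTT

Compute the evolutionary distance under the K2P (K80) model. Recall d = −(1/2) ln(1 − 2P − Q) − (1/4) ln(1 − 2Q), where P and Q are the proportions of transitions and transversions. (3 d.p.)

0.849

Of 26 sites, 6 differences are transitions and 7 are transversions, so P = 6/26 ≈ 0.230769 and Q = 7/26 ≈ 0.269231.
Under the Kimura two-parameter model, d = −½ ln(1 − 2P − Q) − ¼ ln(1 − 2Q).
1 − 2P − Q = 0.269231, giving −½ ln(0.269231) = 0.656093.
1 − 2Q = 0.461538, giving −¼ ln(0.461538) = 0.193298.
d = 0.656093 + 0.193298 = 0.849391.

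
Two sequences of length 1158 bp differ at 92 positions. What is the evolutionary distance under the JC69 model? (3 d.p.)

p = 92/1158 ≈ 0.079447.
d = −(3/4) ln(1 − 4p/3) = −0.75 ln(1 − 0.105929) = −0.75 ln(0.894071)
  = −0.75 × (-0.111970) = 0.083978 substitutions/site.

0.084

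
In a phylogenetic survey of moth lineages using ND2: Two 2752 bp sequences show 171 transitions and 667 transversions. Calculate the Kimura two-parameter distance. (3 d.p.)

P = 171/2752 ≈ 0.062137 and Q = 667/2752 ≈ 0.242369.
Under the Kimura two-parameter model, d = −½ ln(1 − 2P − Q) − ¼ ln(1 − 2Q).
1 − 2P − Q = 0.633357, giving −½ ln(0.633357) = 0.228361.
1 − 2Q = 0.515262, giving −¼ ln(0.515262) = 0.165770.
d = 0.228361 + 0.165770 = 0.394131.

0.394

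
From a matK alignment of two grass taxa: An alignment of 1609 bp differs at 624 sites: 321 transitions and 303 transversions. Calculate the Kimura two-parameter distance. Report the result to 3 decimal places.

P = 321/1609 ≈ 0.199503 and Q = 303/1609 ≈ 0.188316.
Under the Kimura two-parameter model, d = −½ ln(1 − 2P − Q) − ¼ ln(1 − 2Q).
1 − 2P − Q = 0.412678, giving −½ ln(0.412678) = 0.442544.
1 − 2Q = 0.623368, giving −¼ ln(0.623368) = 0.118155.
d = 0.442544 + 0.118155 = 0.560699.

0.561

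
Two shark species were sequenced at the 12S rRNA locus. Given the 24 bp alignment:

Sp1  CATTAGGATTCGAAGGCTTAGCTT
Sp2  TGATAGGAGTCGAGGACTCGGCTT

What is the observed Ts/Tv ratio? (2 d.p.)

Transitions are A↔G and C↔T; transversions are all other mismatches.
Transitions: 6. Transversions: 2.
R = 6/2 = 3.00.

3.00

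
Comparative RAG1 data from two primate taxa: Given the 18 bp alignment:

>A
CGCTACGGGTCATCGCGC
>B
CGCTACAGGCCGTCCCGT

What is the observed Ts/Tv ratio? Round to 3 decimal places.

Transitions are A↔G and C↔T; transversions are all other mismatches.
Transitions: 4. Transversions: 1.
R = 4/1 = 4.000.

4.000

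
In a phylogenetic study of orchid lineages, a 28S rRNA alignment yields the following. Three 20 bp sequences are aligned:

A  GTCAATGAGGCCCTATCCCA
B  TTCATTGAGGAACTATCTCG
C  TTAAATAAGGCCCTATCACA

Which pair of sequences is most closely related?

A–B: 6/20 differ, p = 0.300, d = 0.383.
A–C: 4/20 differ, p = 0.200, d = 0.233.
B–C: 7/20 differ, p = 0.350, d = 0.471.
The smallest distance is between A and C.

A and C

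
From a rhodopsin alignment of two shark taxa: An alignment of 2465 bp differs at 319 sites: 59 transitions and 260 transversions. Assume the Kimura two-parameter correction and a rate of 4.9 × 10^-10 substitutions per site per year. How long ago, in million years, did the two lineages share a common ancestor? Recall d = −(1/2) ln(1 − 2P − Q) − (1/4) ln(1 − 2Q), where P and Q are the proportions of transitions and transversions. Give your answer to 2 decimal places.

P = 59/2465 ≈ 0.023935 and Q = 260/2465 ≈ 0.105477.
Under the Kimura two-parameter model, d = −½ ln(1 − 2P − Q) − ¼ ln(1 − 2Q).
1 − 2P − Q = 0.846653, giving −½ ln(0.846653) = 0.083232.
1 − 2Q = 0.789046, giving −¼ ln(0.789046) = 0.059233.
d = 0.083232 + 0.059233 = 0.142465.
Under a molecular clock d = 2μt, so t = d/(2μ) = 0.142465 / (2 × 4.9 × 10^-10) = 145.37 million years.

145.37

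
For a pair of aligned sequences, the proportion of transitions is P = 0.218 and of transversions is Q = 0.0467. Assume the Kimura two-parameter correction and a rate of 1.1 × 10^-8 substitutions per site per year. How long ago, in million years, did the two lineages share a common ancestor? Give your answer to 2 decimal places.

Under the Kimura two-parameter model, d = −½ ln(1 − 2P − Q) − ¼ ln(1 − 2Q).
1 − 2P − Q = 0.5173, giving −½ ln(0.5173) = 0.329566.
1 − 2Q = 0.9066, giving −¼ ln(0.9066) = 0.024513.
d = 0.329566 + 0.024513 = 0.354079.
Under a molecular clock d = 2μt, so t = d/(2μ) = 0.354079 / (2 × 1.1 × 10^-8) = 16.09 million years.

16.09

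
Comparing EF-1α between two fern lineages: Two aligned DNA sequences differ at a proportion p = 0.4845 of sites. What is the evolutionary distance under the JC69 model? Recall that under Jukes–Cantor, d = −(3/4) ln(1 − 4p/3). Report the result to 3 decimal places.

0.779

d = −(3/4) ln(1 − 4p/3) = −0.75 ln(1 − 0.646) = −0.75 ln(0.354)
  = −0.75 × (-1.038458) = 0.778844 substitutions/site.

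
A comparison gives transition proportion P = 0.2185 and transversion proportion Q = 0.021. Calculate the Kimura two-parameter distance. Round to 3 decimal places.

0.317

Under the Kimura two-parameter model, d = −½ ln(1 − 2P − Q) − ¼ ln(1 − 2Q).
1 − 2P − Q = 0.542, giving −½ ln(0.542) = 0.306245.
1 − 2Q = 0.958, giving −¼ ln(0.958) = 0.010727.
d = 0.306245 + 0.010727 = 0.316972.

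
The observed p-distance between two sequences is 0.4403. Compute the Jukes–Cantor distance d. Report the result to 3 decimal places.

0.663

d = −(3/4) ln(1 − 4p/3) = −0.75 ln(1 − 0.587067) = −0.75 ln(0.412933)
  = −0.75 × (-0.884470) = 0.663353 substitutions/site.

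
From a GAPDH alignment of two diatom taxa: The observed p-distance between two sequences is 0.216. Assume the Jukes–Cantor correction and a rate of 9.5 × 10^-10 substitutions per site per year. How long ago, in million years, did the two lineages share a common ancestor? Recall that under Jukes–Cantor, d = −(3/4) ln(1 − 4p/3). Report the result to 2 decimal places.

134.08

d = −(3/4) ln(1 − 4p/3) = −0.75 ln(1 − 0.288) = −0.75 ln(0.712)
  = −0.75 × (-0.339677) = 0.254758 substitutions/site.
Under a molecular clock d = 2μt, so t = d/(2μ) = 0.254758 / (2 × 9.5 × 10^-10) = 134.08 million years.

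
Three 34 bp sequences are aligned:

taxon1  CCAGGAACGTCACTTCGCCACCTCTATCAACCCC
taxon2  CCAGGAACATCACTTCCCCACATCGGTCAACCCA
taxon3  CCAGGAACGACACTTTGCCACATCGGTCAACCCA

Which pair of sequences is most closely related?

taxon2 and taxon3

taxon1–taxon2: 6/34 differ, p = 0.176, d = 0.201.
taxon1–taxon3: 6/34 differ, p = 0.176, d = 0.201.
taxon2–taxon3: 4/34 differ, p = 0.118, d = 0.128.
The smallest distance is between taxon2 and taxon3.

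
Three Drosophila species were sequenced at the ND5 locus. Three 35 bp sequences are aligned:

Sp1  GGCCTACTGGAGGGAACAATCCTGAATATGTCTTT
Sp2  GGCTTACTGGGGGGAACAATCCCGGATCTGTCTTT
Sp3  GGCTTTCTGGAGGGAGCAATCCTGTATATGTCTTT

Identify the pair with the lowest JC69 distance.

Sp1 and Sp3

Sp1–Sp2: 5/35 differ, p = 0.143, d = 0.158.
Sp1–Sp3: 4/35 differ, p = 0.114, d = 0.124.
Sp2–Sp3: 6/35 differ, p = 0.171, d = 0.195.
The smallest distance is between Sp1 and Sp3.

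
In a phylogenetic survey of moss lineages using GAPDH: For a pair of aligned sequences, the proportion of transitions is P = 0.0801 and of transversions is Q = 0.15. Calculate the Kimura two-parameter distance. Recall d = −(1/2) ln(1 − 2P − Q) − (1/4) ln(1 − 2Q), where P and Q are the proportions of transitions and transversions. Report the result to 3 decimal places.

0.275

Under the Kimura two-parameter model, d = −½ ln(1 − 2P − Q) − ¼ ln(1 − 2Q).
1 − 2P − Q = 0.6898, giving −½ ln(0.6898) = 0.185677.
1 − 2Q = 0.7, giving −¼ ln(0.7) = 0.089169.
d = 0.185677 + 0.089169 = 0.274846.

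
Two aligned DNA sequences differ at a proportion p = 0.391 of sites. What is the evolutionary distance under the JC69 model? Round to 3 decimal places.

d = −(3/4) ln(1 − 4p/3) = −0.75 ln(1 − 0.521333) = −0.75 ln(0.478667)
  = −0.75 × (-0.736750) = 0.552563 substitutions/site.

0.553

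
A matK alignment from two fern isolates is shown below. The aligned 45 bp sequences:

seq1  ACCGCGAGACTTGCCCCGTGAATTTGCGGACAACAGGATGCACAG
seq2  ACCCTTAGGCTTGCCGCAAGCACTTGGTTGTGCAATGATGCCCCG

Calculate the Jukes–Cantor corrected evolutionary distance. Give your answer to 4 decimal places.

The sequences differ at 20 of 45 sites, so p = 20/45 ≈ 0.444444.
d = −(3/4) ln(1 − 4p/3) = −0.75 ln(1 − 0.592592) = −0.75 ln(0.407408)
  = −0.75 × (-0.897940) = 0.673455 substitutions/site.

0.6735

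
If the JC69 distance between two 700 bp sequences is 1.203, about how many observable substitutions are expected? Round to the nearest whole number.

419

Invert JC69: p = (3/4)(1 − e^(−4d/3)) = 0.75 × (1 − e^(-1.604)) = 0.75 × (1 − 0.201091) = 0.599182.
Expected differing sites = pL ≈ 0.599182 × 700 = 419.4274 ≈ 419.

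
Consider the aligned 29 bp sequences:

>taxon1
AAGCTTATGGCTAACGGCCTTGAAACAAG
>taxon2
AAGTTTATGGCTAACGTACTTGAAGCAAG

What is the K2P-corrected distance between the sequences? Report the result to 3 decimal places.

0.153

Of 29 sites, 2 differences are transitions and 2 are transversions, so P = 2/29 ≈ 0.068966 and Q = 2/29 ≈ 0.068966.
Under the Kimura two-parameter model, d = −½ ln(1 − 2P − Q) − ¼ ln(1 − 2Q).
1 − 2P − Q = 0.793102, giving −½ ln(0.793102) = 0.115902.
1 − 2Q = 0.862068, giving −¼ ln(0.862068) = 0.037105.
d = 0.115902 + 0.037105 = 0.153007.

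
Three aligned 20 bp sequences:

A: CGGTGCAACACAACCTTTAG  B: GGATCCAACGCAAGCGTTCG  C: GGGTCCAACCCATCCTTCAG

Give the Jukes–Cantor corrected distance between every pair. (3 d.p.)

d(A,B) = 0.471, d(A,C) = 0.304, d(B,C) = 0.471

A–B: 7/20 sites differ → p = 0.35, d = −0.75 ln(1 − 0.466667) = 0.471457 ≈ 0.471.
A–C: 5/20 sites differ → p = 0.25, d = −0.75 ln(1 − 0.333333) = 0.304098 ≈ 0.304.
B–C: 7/20 sites differ → p = 0.35, d = −0.75 ln(1 − 0.466667) = 0.471457 ≈ 0.471.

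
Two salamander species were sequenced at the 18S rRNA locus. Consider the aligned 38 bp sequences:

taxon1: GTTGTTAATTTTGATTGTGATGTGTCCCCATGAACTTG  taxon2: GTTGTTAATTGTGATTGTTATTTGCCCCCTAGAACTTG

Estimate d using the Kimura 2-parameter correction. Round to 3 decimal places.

0.178

Of 38 sites, 1 differences are transitions and 5 are transversions, so P = 1/38 ≈ 0.026316 and Q = 5/38 ≈ 0.131579.
Under the Kimura two-parameter model, d = −½ ln(1 − 2P − Q) − ¼ ln(1 − 2Q).
1 − 2P − Q = 0.815789, giving −½ ln(0.815789) = 0.101800.
1 − 2Q = 0.736842, giving −¼ ln(0.736842) = 0.076345.
d = 0.101800 + 0.076345 = 0.178145.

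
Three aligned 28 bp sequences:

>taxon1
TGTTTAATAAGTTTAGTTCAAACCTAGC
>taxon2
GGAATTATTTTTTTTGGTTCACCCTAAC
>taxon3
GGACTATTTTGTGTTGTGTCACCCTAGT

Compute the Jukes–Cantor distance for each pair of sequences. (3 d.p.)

taxon1–taxon2: 13/28 sites differ → p ≈ 0.464286, d = −0.75 ln(1 − 0.619048) = 0.723811 ≈ 0.724.
taxon1–taxon3: 13/28 sites differ → p ≈ 0.464286, d = −0.75 ln(1 − 0.619048) = 0.723811 ≈ 0.724.
taxon2–taxon3: 9/28 sites differ → p ≈ 0.321429, d = −0.75 ln(1 − 0.428572) = 0.419713 ≈ 0.420.

d(taxon1,taxon2) = 0.724, d(taxon1,taxon3) = 0.724, d(taxon2,taxon3) = 0.420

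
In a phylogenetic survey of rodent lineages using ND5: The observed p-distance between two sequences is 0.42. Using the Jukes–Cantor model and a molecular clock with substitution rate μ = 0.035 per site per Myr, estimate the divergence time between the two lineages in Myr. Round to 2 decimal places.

d = −(3/4) ln(1 − 4p/3) = −0.75 ln(1 − 0.56) = −0.75 ln(0.44)
  = −0.75 × (-0.820981) = 0.615736 substitutions/site.
Under a molecular clock d = 2μt, so t = d/(2μ) = 0.615736 / (2 × 0.035) = 8.80 Myr.

8.80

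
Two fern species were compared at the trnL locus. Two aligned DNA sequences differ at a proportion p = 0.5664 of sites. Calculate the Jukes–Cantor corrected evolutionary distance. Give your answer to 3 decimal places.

1.055

d = −(3/4) ln(1 − 4p/3) = −0.75 ln(1 − 0.7552) = −0.75 ln(0.2448)
  = −0.75 × (-1.407314) = 1.055486 substitutions/site.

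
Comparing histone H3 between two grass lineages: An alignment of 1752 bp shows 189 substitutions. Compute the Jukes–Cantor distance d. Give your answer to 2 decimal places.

p = 189/1752 ≈ 0.107877.
d = −(3/4) ln(1 − 4p/3) = −0.75 ln(1 − 0.143836) = −0.75 ln(0.856164)
  = −0.75 × (-0.155293) = 0.116470 substitutions/site.

0.12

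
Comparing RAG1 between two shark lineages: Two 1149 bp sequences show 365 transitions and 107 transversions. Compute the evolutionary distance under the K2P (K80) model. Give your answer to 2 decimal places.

P = 365/1149 ≈ 0.317668 and Q = 107/1149 ≈ 0.093124.
Under the Kimura two-parameter model, d = −½ ln(1 − 2P − Q) − ¼ ln(1 − 2Q).
1 − 2P − Q = 0.27154, giving −½ ln(0.27154) = 0.651823.
1 − 2Q = 0.813752, giving −¼ ln(0.813752) = 0.051525.
d = 0.651823 + 0.051525 = 0.703348.

0.70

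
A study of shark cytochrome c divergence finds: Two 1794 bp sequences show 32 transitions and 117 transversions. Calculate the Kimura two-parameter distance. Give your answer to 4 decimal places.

0.0881

P = 32/1794 ≈ 0.017837 and Q = 117/1794 ≈ 0.065217.
Under the Kimura two-parameter model, d = −½ ln(1 − 2P − Q) − ¼ ln(1 − 2Q).
1 − 2P − Q = 0.899109, giving −½ ln(0.899109) = 0.053176.
1 − 2Q = 0.869566, giving −¼ ln(0.869566) = 0.034940.
d = 0.053176 + 0.034940 = 0.088116.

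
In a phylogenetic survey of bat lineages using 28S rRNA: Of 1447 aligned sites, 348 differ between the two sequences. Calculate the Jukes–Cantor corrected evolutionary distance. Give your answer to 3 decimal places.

0.290

p = 348/1447 ≈ 0.240498.
d = −(3/4) ln(1 − 4p/3) = −0.75 ln(1 − 0.320664) = −0.75 ln(0.679336)
  = −0.75 × (-0.386639) = 0.289979 substitutions/site.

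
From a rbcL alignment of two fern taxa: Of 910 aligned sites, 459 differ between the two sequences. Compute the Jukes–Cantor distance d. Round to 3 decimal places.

0.837

p = 459/910 ≈ 0.504396.
d = −(3/4) ln(1 − 4p/3) = −0.75 ln(1 − 0.672528) = −0.75 ln(0.327472)
  = −0.75 × (-1.116353) = 0.837265 substitutions/site.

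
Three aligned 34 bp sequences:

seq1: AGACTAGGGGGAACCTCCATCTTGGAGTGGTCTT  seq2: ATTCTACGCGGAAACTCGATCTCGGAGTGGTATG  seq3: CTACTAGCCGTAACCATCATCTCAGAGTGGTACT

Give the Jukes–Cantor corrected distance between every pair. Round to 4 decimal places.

seq1–seq2: 9/34 sites differ → p ≈ 0.264706, d = −0.75 ln(1 − 0.352941) = 0.326488 ≈ 0.3265.
seq1–seq3: 11/34 sites differ → p ≈ 0.323529, d = −0.75 ln(1 − 0.431372) = 0.423397 ≈ 0.4234.
seq2–seq3: 12/34 sites differ → p ≈ 0.352941, d = −0.75 ln(1 − 0.470588) = 0.476991 ≈ 0.4770.

d(seq1,seq2) = 0.3265, d(seq1,seq3) = 0.4234, d(seq2,seq3) = 0.4770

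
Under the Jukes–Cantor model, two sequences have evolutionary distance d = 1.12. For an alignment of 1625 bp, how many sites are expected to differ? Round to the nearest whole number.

945

Invert JC69: p = (3/4)(1 − e^(−4d/3)) = 0.75 × (1 − e^(-1.493333)) = 0.75 × (1 − 0.224623) = 0.581533.
Expected differing sites = pL ≈ 0.581533 × 1625 = 944.991125 ≈ 945.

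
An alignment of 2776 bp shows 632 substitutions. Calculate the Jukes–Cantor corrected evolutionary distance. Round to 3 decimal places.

p = 632/2776 ≈ 0.227666.
d = −(3/4) ln(1 − 4p/3) = −0.75 ln(1 − 0.303555) = −0.75 ln(0.696445)
  = −0.75 × (-0.361766) = 0.271325 substitutions/site.

0.271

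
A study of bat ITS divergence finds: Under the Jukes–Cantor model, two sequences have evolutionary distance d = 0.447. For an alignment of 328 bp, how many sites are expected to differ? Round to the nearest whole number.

Invert JC69: p = (3/4)(1 − e^(−4d/3)) = 0.75 × (1 − e^(-0.596)) = 0.75 × (1 − 0.551011) = 0.336742.
Expected differing sites = pL ≈ 0.336742 × 328 = 110.451376 ≈ 110.

110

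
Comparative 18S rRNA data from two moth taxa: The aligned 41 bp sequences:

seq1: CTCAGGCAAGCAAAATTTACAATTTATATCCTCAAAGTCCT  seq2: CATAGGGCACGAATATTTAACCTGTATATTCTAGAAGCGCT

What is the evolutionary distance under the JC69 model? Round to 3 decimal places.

0.551

The sequences differ at 16 of 41 sites, so p = 16/41 ≈ 0.390244.
d = −(3/4) ln(1 − 4p/3) = −0.75 ln(1 − 0.520325) = −0.75 ln(0.479675)
  = −0.75 × (-0.734646) = 0.550985 substitutions/site.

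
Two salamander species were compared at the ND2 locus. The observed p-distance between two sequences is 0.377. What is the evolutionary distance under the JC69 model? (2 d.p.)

d = −(3/4) ln(1 − 4p/3) = −0.75 ln(1 − 0.502667) = −0.75 ln(0.497333)
  = −0.75 × (-0.698495) = 0.523871 substitutions/site.

0.52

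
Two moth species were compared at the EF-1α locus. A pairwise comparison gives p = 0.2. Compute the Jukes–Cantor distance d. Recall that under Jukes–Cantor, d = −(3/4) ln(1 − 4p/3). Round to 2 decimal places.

0.23

d = −(3/4) ln(1 − 4p/3) = −0.75 ln(1 − 0.266667) = −0.75 ln(0.733333)
  = −0.75 × (-0.310155) = 0.232616 substitutions/site.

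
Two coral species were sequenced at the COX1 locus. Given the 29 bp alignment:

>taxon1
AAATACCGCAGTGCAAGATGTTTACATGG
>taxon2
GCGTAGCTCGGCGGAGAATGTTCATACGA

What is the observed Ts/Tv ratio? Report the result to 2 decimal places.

2.50

Transitions are A↔G and C↔T; transversions are all other mismatches.
Transitions: 10. Transversions: 4.
R = 10/4 = 2.50.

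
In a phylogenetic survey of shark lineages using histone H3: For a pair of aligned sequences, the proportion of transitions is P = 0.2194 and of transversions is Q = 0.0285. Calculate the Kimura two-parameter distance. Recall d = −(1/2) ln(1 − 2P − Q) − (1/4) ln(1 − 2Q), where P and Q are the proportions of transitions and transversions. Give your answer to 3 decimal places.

0.330

Under the Kimura two-parameter model, d = −½ ln(1 − 2P − Q) − ¼ ln(1 − 2Q).
1 − 2P − Q = 0.5327, giving −½ ln(0.5327) = 0.314898.
1 − 2Q = 0.943, giving −¼ ln(0.943) = 0.014672.
d = 0.314898 + 0.014672 = 0.329570.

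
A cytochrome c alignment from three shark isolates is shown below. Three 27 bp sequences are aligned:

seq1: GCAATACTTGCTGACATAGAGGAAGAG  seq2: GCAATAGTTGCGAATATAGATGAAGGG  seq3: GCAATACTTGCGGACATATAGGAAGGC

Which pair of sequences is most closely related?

seq1–seq2: 6/27 differ, p = 0.222, d = 0.264.
seq1–seq3: 4/27 differ, p = 0.148, d = 0.165.
seq2–seq3: 6/27 differ, p = 0.222, d = 0.264.
The smallest distance is between seq1 and seq3.

seq1 and seq3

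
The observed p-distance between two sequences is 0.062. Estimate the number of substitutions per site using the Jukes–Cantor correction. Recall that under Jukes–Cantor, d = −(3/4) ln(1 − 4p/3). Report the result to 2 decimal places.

0.06

d = −(3/4) ln(1 − 4p/3) = −0.75 ln(1 − 0.082667) = −0.75 ln(0.917333)
  = −0.75 × (-0.086285) = 0.064714 substitutions/site.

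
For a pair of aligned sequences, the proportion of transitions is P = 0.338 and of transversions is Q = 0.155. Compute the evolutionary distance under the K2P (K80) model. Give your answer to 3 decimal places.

0.982

Under the Kimura two-parameter model, d = −½ ln(1 − 2P − Q) − ¼ ln(1 − 2Q).
1 − 2P − Q = 0.169, giving −½ ln(0.169) = 0.888928.
1 − 2Q = 0.69, giving −¼ ln(0.69) = 0.092766.
d = 0.888928 + 0.092766 = 0.981694.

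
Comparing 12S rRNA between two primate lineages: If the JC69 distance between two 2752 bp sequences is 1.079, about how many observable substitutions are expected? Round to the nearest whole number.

Invert JC69: p = (3/4)(1 − e^(−4d/3)) = 0.75 × (1 − e^(-1.438667)) = 0.75 × (1 − 0.237244) = 0.572067.
Expected differing sites = pL ≈ 0.572067 × 2752 = 1574.328384 ≈ 1574.

1574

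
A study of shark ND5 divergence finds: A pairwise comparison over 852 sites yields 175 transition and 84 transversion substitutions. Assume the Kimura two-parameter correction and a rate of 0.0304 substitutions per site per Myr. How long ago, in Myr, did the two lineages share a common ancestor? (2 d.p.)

P = 175/852 ≈ 0.205399 and Q = 84/852 ≈ 0.098592.
Under the Kimura two-parameter model, d = −½ ln(1 − 2P − Q) − ¼ ln(1 − 2Q).
1 − 2P − Q = 0.49061, giving −½ ln(0.49061) = 0.356053.
1 − 2Q = 0.802816, giving −¼ ln(0.802816) = 0.054907.
d = 0.356053 + 0.054907 = 0.410960.
Under a molecular clock d = 2μt, so t = d/(2μ) = 0.410960 / (2 × 0.0304) = 6.76 Myr.

6.76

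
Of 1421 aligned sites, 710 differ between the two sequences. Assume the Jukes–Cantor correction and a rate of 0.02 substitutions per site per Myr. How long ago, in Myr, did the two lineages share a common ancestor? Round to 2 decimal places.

20.57

p = 710/1421 ≈ 0.499648.
d = −(3/4) ln(1 − 4p/3) = −0.75 ln(1 − 0.666197) = −0.75 ln(0.333803)
  = −0.75 × (-1.097204) = 0.822903 substitutions/site.
Under a molecular clock d = 2μt, so t = d/(2μ) = 0.822903 / (2 × 0.02) = 20.57 Myr.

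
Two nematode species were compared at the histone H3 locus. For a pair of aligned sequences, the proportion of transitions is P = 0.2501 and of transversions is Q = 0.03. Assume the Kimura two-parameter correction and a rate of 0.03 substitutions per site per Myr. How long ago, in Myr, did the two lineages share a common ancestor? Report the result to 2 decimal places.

6.55

Under the Kimura two-parameter model, d = −½ ln(1 − 2P − Q) − ¼ ln(1 − 2Q).
1 − 2P − Q = 0.4698, giving −½ ln(0.4698) = 0.377724.
1 − 2Q = 0.94, giving −¼ ln(0.94) = 0.015469.
d = 0.377724 + 0.015469 = 0.393193.
Under a molecular clock d = 2μt, so t = d/(2μ) = 0.393193 / (2 × 0.03) = 6.55 Myr.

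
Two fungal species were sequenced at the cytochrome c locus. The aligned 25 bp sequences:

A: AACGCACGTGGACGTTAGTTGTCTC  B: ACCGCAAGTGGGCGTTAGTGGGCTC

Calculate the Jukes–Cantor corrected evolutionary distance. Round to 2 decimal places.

0.23

The sequences differ at 5 of 25 sites (2, 7, 12, 20, 22), so p = 5/25 = 0.2.
d = −(3/4) ln(1 − 4p/3) = −0.75 ln(1 − 0.266667) = −0.75 ln(0.733333)
  = −0.75 × (-0.310155) = 0.232616 substitutions/site.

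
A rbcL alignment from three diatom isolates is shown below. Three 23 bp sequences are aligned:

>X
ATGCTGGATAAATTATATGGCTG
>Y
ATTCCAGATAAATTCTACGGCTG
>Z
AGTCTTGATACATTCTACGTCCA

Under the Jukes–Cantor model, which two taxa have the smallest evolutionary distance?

X and Y

X–Y: 5/23 differ, p = 0.217, d = 0.257.
X–Z: 9/23 differ, p = 0.391, d = 0.553.
Y–Z: 7/23 differ, p = 0.304, d = 0.390.
The smallest distance is between X and Y.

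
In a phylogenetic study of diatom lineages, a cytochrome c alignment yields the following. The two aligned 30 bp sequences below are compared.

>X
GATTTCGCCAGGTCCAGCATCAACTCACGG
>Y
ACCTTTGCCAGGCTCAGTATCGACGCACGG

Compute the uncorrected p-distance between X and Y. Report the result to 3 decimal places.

The sequences differ at 9 of 30 positions (sites 1, 2, 3, 6, 13, 14, 18, 22, 25).
p = 9/30 = 0.300.

0.300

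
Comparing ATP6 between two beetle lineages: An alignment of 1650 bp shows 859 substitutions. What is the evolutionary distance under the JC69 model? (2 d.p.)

p = 859/1650 ≈ 0.520606.
d = −(3/4) ln(1 − 4p/3) = −0.75 ln(1 − 0.694141) = −0.75 ln(0.305859)
  = −0.75 × (-1.184631) = 0.888473 substitutions/site.

0.89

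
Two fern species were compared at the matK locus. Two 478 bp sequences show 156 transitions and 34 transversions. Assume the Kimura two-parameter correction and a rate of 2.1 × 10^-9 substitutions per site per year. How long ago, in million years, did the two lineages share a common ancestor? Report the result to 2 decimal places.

162.33

P = 156/478 ≈ 0.32636 and Q = 34/478 ≈ 0.07113.
Under the Kimura two-parameter model, d = −½ ln(1 − 2P − Q) − ¼ ln(1 − 2Q).
1 − 2P − Q = 0.27615, giving −½ ln(0.27615) = 0.643406.
1 − 2Q = 0.85774, giving −¼ ln(0.85774) = 0.038364.
d = 0.643406 + 0.038364 = 0.681770.
Under a molecular clock d = 2μt, so t = d/(2μ) = 0.681770 / (2 × 2.1 × 10^-9) = 162.33 million years.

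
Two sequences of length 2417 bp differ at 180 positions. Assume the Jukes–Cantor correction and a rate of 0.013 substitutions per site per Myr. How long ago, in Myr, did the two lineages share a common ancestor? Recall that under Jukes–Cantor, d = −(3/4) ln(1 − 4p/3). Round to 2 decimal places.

p = 180/2417 ≈ 0.074472.
d = −(3/4) ln(1 − 4p/3) = −0.75 ln(1 − 0.099296) = −0.75 ln(0.900704)
  = −0.75 × (-0.104579) = 0.078434 substitutions/site.
Under a molecular clock d = 2μt, so t = d/(2μ) = 0.078434 / (2 × 0.013) = 3.02 Myr.

3.02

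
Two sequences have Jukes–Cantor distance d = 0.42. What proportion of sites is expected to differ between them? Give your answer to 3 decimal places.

0.322

p = (3/4)(1 − e^(−4d/3)) = 0.75 × (1 − e^(-0.56)) = 0.75 × (1 − 0.571209) = 0.321593.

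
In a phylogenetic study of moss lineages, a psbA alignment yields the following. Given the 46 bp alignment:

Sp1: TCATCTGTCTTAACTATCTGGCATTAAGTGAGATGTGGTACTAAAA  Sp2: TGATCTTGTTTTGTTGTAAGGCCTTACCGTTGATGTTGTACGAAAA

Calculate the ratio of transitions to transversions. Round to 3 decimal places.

Transitions are A↔G and C↔T; transversions are all other mismatches.
Transitions: 4. Transversions: 14.
R = 4/14 = 0.285714… ≈ 0.286 (to 3 d.p.).

0.286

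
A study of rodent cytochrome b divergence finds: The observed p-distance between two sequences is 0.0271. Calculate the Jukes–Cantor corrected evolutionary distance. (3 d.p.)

d = −(3/4) ln(1 − 4p/3) = −0.75 ln(1 − 0.036133) = −0.75 ln(0.963867)
  = −0.75 × (-0.036802) = 0.027602 substitutions/site.

0.028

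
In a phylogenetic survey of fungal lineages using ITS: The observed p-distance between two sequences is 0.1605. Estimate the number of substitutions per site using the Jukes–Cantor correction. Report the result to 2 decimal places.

d = −(3/4) ln(1 − 4p/3) = −0.75 ln(1 − 0.214) = −0.75 ln(0.786)
  = −0.75 × (-0.240798) = 0.180599 substitutions/site.

0.18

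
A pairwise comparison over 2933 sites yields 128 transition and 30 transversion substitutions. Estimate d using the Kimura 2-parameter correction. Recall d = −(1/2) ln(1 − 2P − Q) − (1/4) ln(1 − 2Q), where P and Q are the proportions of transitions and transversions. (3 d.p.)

0.056

P = 128/2933 ≈ 0.043641 and Q = 30/2933 ≈ 0.010228.
Under the Kimura two-parameter model, d = −½ ln(1 − 2P − Q) − ¼ ln(1 − 2Q).
1 − 2P − Q = 0.90249, giving −½ ln(0.90249) = 0.051299.
1 − 2Q = 0.979544, giving −¼ ln(0.979544) = 0.005167.
d = 0.051299 + 0.005167 = 0.056466.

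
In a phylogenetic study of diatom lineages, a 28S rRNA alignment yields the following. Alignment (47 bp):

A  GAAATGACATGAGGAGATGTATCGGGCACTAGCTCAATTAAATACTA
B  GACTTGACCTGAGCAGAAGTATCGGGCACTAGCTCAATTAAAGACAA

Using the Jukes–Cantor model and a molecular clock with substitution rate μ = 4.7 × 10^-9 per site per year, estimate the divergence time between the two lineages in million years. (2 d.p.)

The sequences differ at 7 of 47 sites (3, 4, 9, 14, 18, 43, 46), so p = 7/47 ≈ 0.148936.
d = −(3/4) ln(1 − 4p/3) = −0.75 ln(1 − 0.198581) = −0.75 ln(0.801419)
  = −0.75 × (-0.221371) = 0.166028 substitutions/site.
Under a molecular clock d = 2μt, so t = d/(2μ) = 0.166028 / (2 × 4.7 × 10^-9) = 17.66 million years.

17.66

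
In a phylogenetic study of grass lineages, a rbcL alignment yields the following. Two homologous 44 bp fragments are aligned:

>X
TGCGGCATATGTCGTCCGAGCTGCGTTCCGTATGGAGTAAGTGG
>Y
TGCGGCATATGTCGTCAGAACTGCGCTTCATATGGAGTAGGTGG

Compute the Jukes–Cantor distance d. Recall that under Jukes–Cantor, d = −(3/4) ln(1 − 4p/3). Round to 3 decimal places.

The sequences differ at 6 of 44 sites (17, 20, 26, 28, 30, 40), so p = 6/44 ≈ 0.136364.
d = −(3/4) ln(1 − 4p/3) = −0.75 ln(1 − 0.181819) = −0.75 ln(0.818181)
  = −0.75 × (-0.200672) = 0.150504 substitutions/site.

0.151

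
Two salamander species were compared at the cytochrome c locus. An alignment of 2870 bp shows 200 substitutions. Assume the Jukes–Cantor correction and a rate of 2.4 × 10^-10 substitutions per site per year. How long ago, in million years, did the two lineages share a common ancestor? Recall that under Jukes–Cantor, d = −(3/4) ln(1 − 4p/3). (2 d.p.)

p = 200/2870 ≈ 0.069686.
d = −(3/4) ln(1 − 4p/3) = −0.75 ln(1 − 0.092915) = −0.75 ln(0.907085)
  = −0.75 × (-0.097519) = 0.073139 substitutions/site.
Under a molecular clock d = 2μt, so t = d/(2μ) = 0.073139 / (2 × 2.4 × 10^-10) = 152.37 million years.

152.37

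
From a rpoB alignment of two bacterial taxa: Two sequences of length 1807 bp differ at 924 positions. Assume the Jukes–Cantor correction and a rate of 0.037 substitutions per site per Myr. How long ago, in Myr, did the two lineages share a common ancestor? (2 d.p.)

11.61

p = 924/1807 ≈ 0.511345.
d = −(3/4) ln(1 − 4p/3) = −0.75 ln(1 − 0.681793) = −0.75 ln(0.318207)
  = −0.75 × (-1.145053) = 0.858790 substitutions/site.
Under a molecular clock d = 2μt, so t = d/(2μ) = 0.858790 / (2 × 0.037) = 11.61 Myr.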